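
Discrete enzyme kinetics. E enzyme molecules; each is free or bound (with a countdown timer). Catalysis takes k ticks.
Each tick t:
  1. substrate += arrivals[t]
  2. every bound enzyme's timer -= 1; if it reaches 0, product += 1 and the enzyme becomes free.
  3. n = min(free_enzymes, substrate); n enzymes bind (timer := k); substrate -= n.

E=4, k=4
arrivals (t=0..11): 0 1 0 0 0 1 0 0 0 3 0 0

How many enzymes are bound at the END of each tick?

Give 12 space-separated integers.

Answer: 0 1 1 1 1 1 1 1 1 3 3 3

Derivation:
t=0: arr=0 -> substrate=0 bound=0 product=0
t=1: arr=1 -> substrate=0 bound=1 product=0
t=2: arr=0 -> substrate=0 bound=1 product=0
t=3: arr=0 -> substrate=0 bound=1 product=0
t=4: arr=0 -> substrate=0 bound=1 product=0
t=5: arr=1 -> substrate=0 bound=1 product=1
t=6: arr=0 -> substrate=0 bound=1 product=1
t=7: arr=0 -> substrate=0 bound=1 product=1
t=8: arr=0 -> substrate=0 bound=1 product=1
t=9: arr=3 -> substrate=0 bound=3 product=2
t=10: arr=0 -> substrate=0 bound=3 product=2
t=11: arr=0 -> substrate=0 bound=3 product=2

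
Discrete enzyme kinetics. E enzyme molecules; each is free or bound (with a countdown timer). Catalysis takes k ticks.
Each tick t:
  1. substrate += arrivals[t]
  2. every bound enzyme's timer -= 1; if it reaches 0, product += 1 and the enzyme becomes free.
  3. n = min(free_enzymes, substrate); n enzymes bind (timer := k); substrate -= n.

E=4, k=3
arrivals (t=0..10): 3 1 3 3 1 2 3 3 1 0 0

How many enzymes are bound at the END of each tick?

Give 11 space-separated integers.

Answer: 3 4 4 4 4 4 4 4 4 4 4

Derivation:
t=0: arr=3 -> substrate=0 bound=3 product=0
t=1: arr=1 -> substrate=0 bound=4 product=0
t=2: arr=3 -> substrate=3 bound=4 product=0
t=3: arr=3 -> substrate=3 bound=4 product=3
t=4: arr=1 -> substrate=3 bound=4 product=4
t=5: arr=2 -> substrate=5 bound=4 product=4
t=6: arr=3 -> substrate=5 bound=4 product=7
t=7: arr=3 -> substrate=7 bound=4 product=8
t=8: arr=1 -> substrate=8 bound=4 product=8
t=9: arr=0 -> substrate=5 bound=4 product=11
t=10: arr=0 -> substrate=4 bound=4 product=12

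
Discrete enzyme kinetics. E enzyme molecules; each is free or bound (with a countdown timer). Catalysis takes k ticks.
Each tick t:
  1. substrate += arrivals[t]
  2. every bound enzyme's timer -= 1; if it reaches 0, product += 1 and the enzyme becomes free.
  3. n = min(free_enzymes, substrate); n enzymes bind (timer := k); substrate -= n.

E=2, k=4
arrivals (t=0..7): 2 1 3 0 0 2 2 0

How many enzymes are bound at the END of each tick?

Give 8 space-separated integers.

t=0: arr=2 -> substrate=0 bound=2 product=0
t=1: arr=1 -> substrate=1 bound=2 product=0
t=2: arr=3 -> substrate=4 bound=2 product=0
t=3: arr=0 -> substrate=4 bound=2 product=0
t=4: arr=0 -> substrate=2 bound=2 product=2
t=5: arr=2 -> substrate=4 bound=2 product=2
t=6: arr=2 -> substrate=6 bound=2 product=2
t=7: arr=0 -> substrate=6 bound=2 product=2

Answer: 2 2 2 2 2 2 2 2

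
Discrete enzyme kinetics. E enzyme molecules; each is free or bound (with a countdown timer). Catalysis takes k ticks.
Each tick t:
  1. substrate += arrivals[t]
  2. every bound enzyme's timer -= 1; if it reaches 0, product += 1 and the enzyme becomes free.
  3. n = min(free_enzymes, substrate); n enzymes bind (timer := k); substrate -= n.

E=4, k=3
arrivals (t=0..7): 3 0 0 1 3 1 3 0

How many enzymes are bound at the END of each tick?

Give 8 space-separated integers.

t=0: arr=3 -> substrate=0 bound=3 product=0
t=1: arr=0 -> substrate=0 bound=3 product=0
t=2: arr=0 -> substrate=0 bound=3 product=0
t=3: arr=1 -> substrate=0 bound=1 product=3
t=4: arr=3 -> substrate=0 bound=4 product=3
t=5: arr=1 -> substrate=1 bound=4 product=3
t=6: arr=3 -> substrate=3 bound=4 product=4
t=7: arr=0 -> substrate=0 bound=4 product=7

Answer: 3 3 3 1 4 4 4 4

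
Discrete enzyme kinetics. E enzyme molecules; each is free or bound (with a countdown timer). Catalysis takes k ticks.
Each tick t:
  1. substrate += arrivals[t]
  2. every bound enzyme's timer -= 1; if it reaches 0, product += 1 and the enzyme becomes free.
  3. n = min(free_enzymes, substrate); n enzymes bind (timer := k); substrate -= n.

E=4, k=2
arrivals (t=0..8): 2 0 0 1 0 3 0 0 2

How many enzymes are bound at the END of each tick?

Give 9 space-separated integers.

t=0: arr=2 -> substrate=0 bound=2 product=0
t=1: arr=0 -> substrate=0 bound=2 product=0
t=2: arr=0 -> substrate=0 bound=0 product=2
t=3: arr=1 -> substrate=0 bound=1 product=2
t=4: arr=0 -> substrate=0 bound=1 product=2
t=5: arr=3 -> substrate=0 bound=3 product=3
t=6: arr=0 -> substrate=0 bound=3 product=3
t=7: arr=0 -> substrate=0 bound=0 product=6
t=8: arr=2 -> substrate=0 bound=2 product=6

Answer: 2 2 0 1 1 3 3 0 2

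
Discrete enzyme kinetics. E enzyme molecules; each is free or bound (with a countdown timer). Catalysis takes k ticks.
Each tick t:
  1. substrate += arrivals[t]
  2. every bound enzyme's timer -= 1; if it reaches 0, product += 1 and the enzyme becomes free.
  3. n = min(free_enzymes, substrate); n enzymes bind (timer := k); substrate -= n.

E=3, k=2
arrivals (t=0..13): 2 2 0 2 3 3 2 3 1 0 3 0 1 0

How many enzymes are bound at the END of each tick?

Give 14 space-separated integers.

Answer: 2 3 2 3 3 3 3 3 3 3 3 3 3 3

Derivation:
t=0: arr=2 -> substrate=0 bound=2 product=0
t=1: arr=2 -> substrate=1 bound=3 product=0
t=2: arr=0 -> substrate=0 bound=2 product=2
t=3: arr=2 -> substrate=0 bound=3 product=3
t=4: arr=3 -> substrate=2 bound=3 product=4
t=5: arr=3 -> substrate=3 bound=3 product=6
t=6: arr=2 -> substrate=4 bound=3 product=7
t=7: arr=3 -> substrate=5 bound=3 product=9
t=8: arr=1 -> substrate=5 bound=3 product=10
t=9: arr=0 -> substrate=3 bound=3 product=12
t=10: arr=3 -> substrate=5 bound=3 product=13
t=11: arr=0 -> substrate=3 bound=3 product=15
t=12: arr=1 -> substrate=3 bound=3 product=16
t=13: arr=0 -> substrate=1 bound=3 product=18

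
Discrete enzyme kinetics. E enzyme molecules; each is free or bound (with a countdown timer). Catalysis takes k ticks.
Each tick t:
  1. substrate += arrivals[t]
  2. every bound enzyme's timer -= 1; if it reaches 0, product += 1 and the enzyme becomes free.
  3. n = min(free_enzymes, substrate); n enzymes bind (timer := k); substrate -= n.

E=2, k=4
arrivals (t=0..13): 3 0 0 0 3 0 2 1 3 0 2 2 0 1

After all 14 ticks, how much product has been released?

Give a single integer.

t=0: arr=3 -> substrate=1 bound=2 product=0
t=1: arr=0 -> substrate=1 bound=2 product=0
t=2: arr=0 -> substrate=1 bound=2 product=0
t=3: arr=0 -> substrate=1 bound=2 product=0
t=4: arr=3 -> substrate=2 bound=2 product=2
t=5: arr=0 -> substrate=2 bound=2 product=2
t=6: arr=2 -> substrate=4 bound=2 product=2
t=7: arr=1 -> substrate=5 bound=2 product=2
t=8: arr=3 -> substrate=6 bound=2 product=4
t=9: arr=0 -> substrate=6 bound=2 product=4
t=10: arr=2 -> substrate=8 bound=2 product=4
t=11: arr=2 -> substrate=10 bound=2 product=4
t=12: arr=0 -> substrate=8 bound=2 product=6
t=13: arr=1 -> substrate=9 bound=2 product=6

Answer: 6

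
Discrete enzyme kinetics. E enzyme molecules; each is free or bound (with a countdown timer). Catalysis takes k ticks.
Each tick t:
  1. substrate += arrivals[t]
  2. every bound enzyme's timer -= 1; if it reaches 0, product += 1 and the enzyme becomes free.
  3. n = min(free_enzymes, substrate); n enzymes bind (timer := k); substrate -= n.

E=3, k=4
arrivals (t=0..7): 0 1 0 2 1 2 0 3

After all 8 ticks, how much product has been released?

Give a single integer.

Answer: 3

Derivation:
t=0: arr=0 -> substrate=0 bound=0 product=0
t=1: arr=1 -> substrate=0 bound=1 product=0
t=2: arr=0 -> substrate=0 bound=1 product=0
t=3: arr=2 -> substrate=0 bound=3 product=0
t=4: arr=1 -> substrate=1 bound=3 product=0
t=5: arr=2 -> substrate=2 bound=3 product=1
t=6: arr=0 -> substrate=2 bound=3 product=1
t=7: arr=3 -> substrate=3 bound=3 product=3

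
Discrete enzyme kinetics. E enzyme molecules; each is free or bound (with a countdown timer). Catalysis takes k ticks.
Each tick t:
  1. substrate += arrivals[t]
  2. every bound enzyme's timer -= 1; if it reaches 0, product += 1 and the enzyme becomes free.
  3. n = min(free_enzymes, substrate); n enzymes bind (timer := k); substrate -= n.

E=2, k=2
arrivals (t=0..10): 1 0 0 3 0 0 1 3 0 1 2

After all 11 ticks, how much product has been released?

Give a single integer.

t=0: arr=1 -> substrate=0 bound=1 product=0
t=1: arr=0 -> substrate=0 bound=1 product=0
t=2: arr=0 -> substrate=0 bound=0 product=1
t=3: arr=3 -> substrate=1 bound=2 product=1
t=4: arr=0 -> substrate=1 bound=2 product=1
t=5: arr=0 -> substrate=0 bound=1 product=3
t=6: arr=1 -> substrate=0 bound=2 product=3
t=7: arr=3 -> substrate=2 bound=2 product=4
t=8: arr=0 -> substrate=1 bound=2 product=5
t=9: arr=1 -> substrate=1 bound=2 product=6
t=10: arr=2 -> substrate=2 bound=2 product=7

Answer: 7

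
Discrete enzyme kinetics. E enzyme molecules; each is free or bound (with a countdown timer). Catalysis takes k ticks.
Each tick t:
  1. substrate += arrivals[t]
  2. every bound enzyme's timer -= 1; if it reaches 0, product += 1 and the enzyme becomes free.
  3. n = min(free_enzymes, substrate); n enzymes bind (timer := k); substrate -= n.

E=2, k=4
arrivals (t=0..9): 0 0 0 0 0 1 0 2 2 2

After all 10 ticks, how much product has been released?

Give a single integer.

t=0: arr=0 -> substrate=0 bound=0 product=0
t=1: arr=0 -> substrate=0 bound=0 product=0
t=2: arr=0 -> substrate=0 bound=0 product=0
t=3: arr=0 -> substrate=0 bound=0 product=0
t=4: arr=0 -> substrate=0 bound=0 product=0
t=5: arr=1 -> substrate=0 bound=1 product=0
t=6: arr=0 -> substrate=0 bound=1 product=0
t=7: arr=2 -> substrate=1 bound=2 product=0
t=8: arr=2 -> substrate=3 bound=2 product=0
t=9: arr=2 -> substrate=4 bound=2 product=1

Answer: 1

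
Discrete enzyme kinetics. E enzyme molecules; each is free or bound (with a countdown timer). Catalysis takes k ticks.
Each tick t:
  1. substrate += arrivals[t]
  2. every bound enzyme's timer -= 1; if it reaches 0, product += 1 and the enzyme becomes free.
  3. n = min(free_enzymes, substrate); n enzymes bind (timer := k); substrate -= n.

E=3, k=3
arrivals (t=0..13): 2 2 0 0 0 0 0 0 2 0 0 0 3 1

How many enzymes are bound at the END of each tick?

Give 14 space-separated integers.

t=0: arr=2 -> substrate=0 bound=2 product=0
t=1: arr=2 -> substrate=1 bound=3 product=0
t=2: arr=0 -> substrate=1 bound=3 product=0
t=3: arr=0 -> substrate=0 bound=2 product=2
t=4: arr=0 -> substrate=0 bound=1 product=3
t=5: arr=0 -> substrate=0 bound=1 product=3
t=6: arr=0 -> substrate=0 bound=0 product=4
t=7: arr=0 -> substrate=0 bound=0 product=4
t=8: arr=2 -> substrate=0 bound=2 product=4
t=9: arr=0 -> substrate=0 bound=2 product=4
t=10: arr=0 -> substrate=0 bound=2 product=4
t=11: arr=0 -> substrate=0 bound=0 product=6
t=12: arr=3 -> substrate=0 bound=3 product=6
t=13: arr=1 -> substrate=1 bound=3 product=6

Answer: 2 3 3 2 1 1 0 0 2 2 2 0 3 3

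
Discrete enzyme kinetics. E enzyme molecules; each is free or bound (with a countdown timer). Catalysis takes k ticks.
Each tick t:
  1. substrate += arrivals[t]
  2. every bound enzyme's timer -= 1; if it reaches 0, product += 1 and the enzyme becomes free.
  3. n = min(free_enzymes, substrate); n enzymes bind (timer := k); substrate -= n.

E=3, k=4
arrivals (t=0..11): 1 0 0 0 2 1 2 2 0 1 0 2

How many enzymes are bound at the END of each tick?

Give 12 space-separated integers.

t=0: arr=1 -> substrate=0 bound=1 product=0
t=1: arr=0 -> substrate=0 bound=1 product=0
t=2: arr=0 -> substrate=0 bound=1 product=0
t=3: arr=0 -> substrate=0 bound=1 product=0
t=4: arr=2 -> substrate=0 bound=2 product=1
t=5: arr=1 -> substrate=0 bound=3 product=1
t=6: arr=2 -> substrate=2 bound=3 product=1
t=7: arr=2 -> substrate=4 bound=3 product=1
t=8: arr=0 -> substrate=2 bound=3 product=3
t=9: arr=1 -> substrate=2 bound=3 product=4
t=10: arr=0 -> substrate=2 bound=3 product=4
t=11: arr=2 -> substrate=4 bound=3 product=4

Answer: 1 1 1 1 2 3 3 3 3 3 3 3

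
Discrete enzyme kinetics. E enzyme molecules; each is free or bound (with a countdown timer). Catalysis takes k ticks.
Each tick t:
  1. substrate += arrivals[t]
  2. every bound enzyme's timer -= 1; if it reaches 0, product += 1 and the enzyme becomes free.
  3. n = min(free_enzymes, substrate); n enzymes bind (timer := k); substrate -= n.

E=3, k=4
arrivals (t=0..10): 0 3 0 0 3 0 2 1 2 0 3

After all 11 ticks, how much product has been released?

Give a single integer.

Answer: 6

Derivation:
t=0: arr=0 -> substrate=0 bound=0 product=0
t=1: arr=3 -> substrate=0 bound=3 product=0
t=2: arr=0 -> substrate=0 bound=3 product=0
t=3: arr=0 -> substrate=0 bound=3 product=0
t=4: arr=3 -> substrate=3 bound=3 product=0
t=5: arr=0 -> substrate=0 bound=3 product=3
t=6: arr=2 -> substrate=2 bound=3 product=3
t=7: arr=1 -> substrate=3 bound=3 product=3
t=8: arr=2 -> substrate=5 bound=3 product=3
t=9: arr=0 -> substrate=2 bound=3 product=6
t=10: arr=3 -> substrate=5 bound=3 product=6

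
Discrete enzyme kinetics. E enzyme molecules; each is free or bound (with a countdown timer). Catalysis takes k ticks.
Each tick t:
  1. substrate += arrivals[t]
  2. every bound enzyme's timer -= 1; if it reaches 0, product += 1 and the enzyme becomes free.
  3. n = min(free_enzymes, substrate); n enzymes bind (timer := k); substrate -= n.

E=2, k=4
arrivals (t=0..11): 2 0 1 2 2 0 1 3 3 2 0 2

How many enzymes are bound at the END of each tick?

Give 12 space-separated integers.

t=0: arr=2 -> substrate=0 bound=2 product=0
t=1: arr=0 -> substrate=0 bound=2 product=0
t=2: arr=1 -> substrate=1 bound=2 product=0
t=3: arr=2 -> substrate=3 bound=2 product=0
t=4: arr=2 -> substrate=3 bound=2 product=2
t=5: arr=0 -> substrate=3 bound=2 product=2
t=6: arr=1 -> substrate=4 bound=2 product=2
t=7: arr=3 -> substrate=7 bound=2 product=2
t=8: arr=3 -> substrate=8 bound=2 product=4
t=9: arr=2 -> substrate=10 bound=2 product=4
t=10: arr=0 -> substrate=10 bound=2 product=4
t=11: arr=2 -> substrate=12 bound=2 product=4

Answer: 2 2 2 2 2 2 2 2 2 2 2 2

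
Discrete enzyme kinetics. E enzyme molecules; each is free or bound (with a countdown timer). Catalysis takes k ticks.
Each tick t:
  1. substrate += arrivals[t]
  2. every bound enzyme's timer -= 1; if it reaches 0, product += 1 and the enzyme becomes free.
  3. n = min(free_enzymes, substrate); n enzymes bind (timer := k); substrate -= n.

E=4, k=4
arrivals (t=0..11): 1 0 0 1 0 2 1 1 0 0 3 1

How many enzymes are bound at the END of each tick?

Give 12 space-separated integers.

t=0: arr=1 -> substrate=0 bound=1 product=0
t=1: arr=0 -> substrate=0 bound=1 product=0
t=2: arr=0 -> substrate=0 bound=1 product=0
t=3: arr=1 -> substrate=0 bound=2 product=0
t=4: arr=0 -> substrate=0 bound=1 product=1
t=5: arr=2 -> substrate=0 bound=3 product=1
t=6: arr=1 -> substrate=0 bound=4 product=1
t=7: arr=1 -> substrate=0 bound=4 product=2
t=8: arr=0 -> substrate=0 bound=4 product=2
t=9: arr=0 -> substrate=0 bound=2 product=4
t=10: arr=3 -> substrate=0 bound=4 product=5
t=11: arr=1 -> substrate=0 bound=4 product=6

Answer: 1 1 1 2 1 3 4 4 4 2 4 4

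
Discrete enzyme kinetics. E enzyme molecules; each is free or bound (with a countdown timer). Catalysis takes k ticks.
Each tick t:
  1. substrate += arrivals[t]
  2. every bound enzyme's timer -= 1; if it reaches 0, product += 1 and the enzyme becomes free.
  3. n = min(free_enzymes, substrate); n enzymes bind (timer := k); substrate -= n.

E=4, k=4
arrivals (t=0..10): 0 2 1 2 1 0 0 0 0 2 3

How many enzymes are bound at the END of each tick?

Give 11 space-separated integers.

Answer: 0 2 3 4 4 4 3 2 2 2 4

Derivation:
t=0: arr=0 -> substrate=0 bound=0 product=0
t=1: arr=2 -> substrate=0 bound=2 product=0
t=2: arr=1 -> substrate=0 bound=3 product=0
t=3: arr=2 -> substrate=1 bound=4 product=0
t=4: arr=1 -> substrate=2 bound=4 product=0
t=5: arr=0 -> substrate=0 bound=4 product=2
t=6: arr=0 -> substrate=0 bound=3 product=3
t=7: arr=0 -> substrate=0 bound=2 product=4
t=8: arr=0 -> substrate=0 bound=2 product=4
t=9: arr=2 -> substrate=0 bound=2 product=6
t=10: arr=3 -> substrate=1 bound=4 product=6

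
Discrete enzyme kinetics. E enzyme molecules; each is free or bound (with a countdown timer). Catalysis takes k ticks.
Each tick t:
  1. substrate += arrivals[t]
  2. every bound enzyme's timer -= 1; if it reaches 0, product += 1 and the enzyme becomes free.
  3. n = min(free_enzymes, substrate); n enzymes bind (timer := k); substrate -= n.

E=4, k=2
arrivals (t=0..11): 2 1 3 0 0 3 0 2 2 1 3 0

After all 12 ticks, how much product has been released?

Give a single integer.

t=0: arr=2 -> substrate=0 bound=2 product=0
t=1: arr=1 -> substrate=0 bound=3 product=0
t=2: arr=3 -> substrate=0 bound=4 product=2
t=3: arr=0 -> substrate=0 bound=3 product=3
t=4: arr=0 -> substrate=0 bound=0 product=6
t=5: arr=3 -> substrate=0 bound=3 product=6
t=6: arr=0 -> substrate=0 bound=3 product=6
t=7: arr=2 -> substrate=0 bound=2 product=9
t=8: arr=2 -> substrate=0 bound=4 product=9
t=9: arr=1 -> substrate=0 bound=3 product=11
t=10: arr=3 -> substrate=0 bound=4 product=13
t=11: arr=0 -> substrate=0 bound=3 product=14

Answer: 14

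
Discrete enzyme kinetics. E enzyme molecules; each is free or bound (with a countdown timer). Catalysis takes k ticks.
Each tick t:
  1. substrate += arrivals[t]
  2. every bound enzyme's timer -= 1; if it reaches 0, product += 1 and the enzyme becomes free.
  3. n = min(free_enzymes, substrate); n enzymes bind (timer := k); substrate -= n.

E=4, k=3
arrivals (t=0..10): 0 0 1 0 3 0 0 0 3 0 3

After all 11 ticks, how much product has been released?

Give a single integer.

Answer: 4

Derivation:
t=0: arr=0 -> substrate=0 bound=0 product=0
t=1: arr=0 -> substrate=0 bound=0 product=0
t=2: arr=1 -> substrate=0 bound=1 product=0
t=3: arr=0 -> substrate=0 bound=1 product=0
t=4: arr=3 -> substrate=0 bound=4 product=0
t=5: arr=0 -> substrate=0 bound=3 product=1
t=6: arr=0 -> substrate=0 bound=3 product=1
t=7: arr=0 -> substrate=0 bound=0 product=4
t=8: arr=3 -> substrate=0 bound=3 product=4
t=9: arr=0 -> substrate=0 bound=3 product=4
t=10: arr=3 -> substrate=2 bound=4 product=4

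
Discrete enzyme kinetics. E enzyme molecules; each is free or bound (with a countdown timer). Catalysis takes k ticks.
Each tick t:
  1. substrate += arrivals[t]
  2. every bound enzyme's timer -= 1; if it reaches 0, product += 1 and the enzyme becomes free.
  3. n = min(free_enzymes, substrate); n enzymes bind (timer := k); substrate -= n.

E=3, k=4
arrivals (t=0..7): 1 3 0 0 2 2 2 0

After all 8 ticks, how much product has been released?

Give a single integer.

Answer: 3

Derivation:
t=0: arr=1 -> substrate=0 bound=1 product=0
t=1: arr=3 -> substrate=1 bound=3 product=0
t=2: arr=0 -> substrate=1 bound=3 product=0
t=3: arr=0 -> substrate=1 bound=3 product=0
t=4: arr=2 -> substrate=2 bound=3 product=1
t=5: arr=2 -> substrate=2 bound=3 product=3
t=6: arr=2 -> substrate=4 bound=3 product=3
t=7: arr=0 -> substrate=4 bound=3 product=3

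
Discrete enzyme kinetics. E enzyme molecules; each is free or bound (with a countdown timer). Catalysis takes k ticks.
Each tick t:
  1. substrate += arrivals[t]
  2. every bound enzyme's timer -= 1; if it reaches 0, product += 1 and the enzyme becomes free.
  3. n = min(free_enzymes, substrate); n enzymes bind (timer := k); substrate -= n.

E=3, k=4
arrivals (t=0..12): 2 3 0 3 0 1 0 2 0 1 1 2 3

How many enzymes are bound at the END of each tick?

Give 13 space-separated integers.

t=0: arr=2 -> substrate=0 bound=2 product=0
t=1: arr=3 -> substrate=2 bound=3 product=0
t=2: arr=0 -> substrate=2 bound=3 product=0
t=3: arr=3 -> substrate=5 bound=3 product=0
t=4: arr=0 -> substrate=3 bound=3 product=2
t=5: arr=1 -> substrate=3 bound=3 product=3
t=6: arr=0 -> substrate=3 bound=3 product=3
t=7: arr=2 -> substrate=5 bound=3 product=3
t=8: arr=0 -> substrate=3 bound=3 product=5
t=9: arr=1 -> substrate=3 bound=3 product=6
t=10: arr=1 -> substrate=4 bound=3 product=6
t=11: arr=2 -> substrate=6 bound=3 product=6
t=12: arr=3 -> substrate=7 bound=3 product=8

Answer: 2 3 3 3 3 3 3 3 3 3 3 3 3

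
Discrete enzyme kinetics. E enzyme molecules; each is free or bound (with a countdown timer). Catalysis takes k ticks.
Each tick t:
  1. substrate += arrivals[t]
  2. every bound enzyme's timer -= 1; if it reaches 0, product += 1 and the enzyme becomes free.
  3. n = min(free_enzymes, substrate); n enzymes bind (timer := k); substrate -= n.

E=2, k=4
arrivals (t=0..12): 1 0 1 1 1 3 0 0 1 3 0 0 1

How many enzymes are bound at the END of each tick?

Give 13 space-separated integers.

Answer: 1 1 2 2 2 2 2 2 2 2 2 2 2

Derivation:
t=0: arr=1 -> substrate=0 bound=1 product=0
t=1: arr=0 -> substrate=0 bound=1 product=0
t=2: arr=1 -> substrate=0 bound=2 product=0
t=3: arr=1 -> substrate=1 bound=2 product=0
t=4: arr=1 -> substrate=1 bound=2 product=1
t=5: arr=3 -> substrate=4 bound=2 product=1
t=6: arr=0 -> substrate=3 bound=2 product=2
t=7: arr=0 -> substrate=3 bound=2 product=2
t=8: arr=1 -> substrate=3 bound=2 product=3
t=9: arr=3 -> substrate=6 bound=2 product=3
t=10: arr=0 -> substrate=5 bound=2 product=4
t=11: arr=0 -> substrate=5 bound=2 product=4
t=12: arr=1 -> substrate=5 bound=2 product=5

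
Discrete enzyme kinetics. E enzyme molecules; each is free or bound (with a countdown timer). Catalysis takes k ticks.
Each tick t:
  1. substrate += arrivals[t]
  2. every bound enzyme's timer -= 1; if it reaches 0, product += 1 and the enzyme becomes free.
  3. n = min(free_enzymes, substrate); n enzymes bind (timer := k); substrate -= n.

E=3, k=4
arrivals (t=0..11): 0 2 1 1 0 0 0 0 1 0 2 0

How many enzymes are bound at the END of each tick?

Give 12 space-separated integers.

t=0: arr=0 -> substrate=0 bound=0 product=0
t=1: arr=2 -> substrate=0 bound=2 product=0
t=2: arr=1 -> substrate=0 bound=3 product=0
t=3: arr=1 -> substrate=1 bound=3 product=0
t=4: arr=0 -> substrate=1 bound=3 product=0
t=5: arr=0 -> substrate=0 bound=2 product=2
t=6: arr=0 -> substrate=0 bound=1 product=3
t=7: arr=0 -> substrate=0 bound=1 product=3
t=8: arr=1 -> substrate=0 bound=2 product=3
t=9: arr=0 -> substrate=0 bound=1 product=4
t=10: arr=2 -> substrate=0 bound=3 product=4
t=11: arr=0 -> substrate=0 bound=3 product=4

Answer: 0 2 3 3 3 2 1 1 2 1 3 3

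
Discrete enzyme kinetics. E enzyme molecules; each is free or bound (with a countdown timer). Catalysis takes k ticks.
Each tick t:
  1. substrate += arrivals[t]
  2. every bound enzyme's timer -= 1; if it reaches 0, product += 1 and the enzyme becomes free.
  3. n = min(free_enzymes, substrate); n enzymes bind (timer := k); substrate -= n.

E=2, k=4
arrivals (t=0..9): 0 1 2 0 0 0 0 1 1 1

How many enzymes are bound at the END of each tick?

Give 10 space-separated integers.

Answer: 0 1 2 2 2 2 1 2 2 2

Derivation:
t=0: arr=0 -> substrate=0 bound=0 product=0
t=1: arr=1 -> substrate=0 bound=1 product=0
t=2: arr=2 -> substrate=1 bound=2 product=0
t=3: arr=0 -> substrate=1 bound=2 product=0
t=4: arr=0 -> substrate=1 bound=2 product=0
t=5: arr=0 -> substrate=0 bound=2 product=1
t=6: arr=0 -> substrate=0 bound=1 product=2
t=7: arr=1 -> substrate=0 bound=2 product=2
t=8: arr=1 -> substrate=1 bound=2 product=2
t=9: arr=1 -> substrate=1 bound=2 product=3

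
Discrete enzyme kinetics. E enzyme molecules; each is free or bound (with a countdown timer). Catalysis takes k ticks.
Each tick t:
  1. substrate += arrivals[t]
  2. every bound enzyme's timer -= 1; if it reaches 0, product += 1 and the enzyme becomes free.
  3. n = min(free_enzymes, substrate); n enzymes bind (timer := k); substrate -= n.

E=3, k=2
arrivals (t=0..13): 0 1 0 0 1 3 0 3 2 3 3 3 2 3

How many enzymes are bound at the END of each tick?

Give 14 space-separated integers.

t=0: arr=0 -> substrate=0 bound=0 product=0
t=1: arr=1 -> substrate=0 bound=1 product=0
t=2: arr=0 -> substrate=0 bound=1 product=0
t=3: arr=0 -> substrate=0 bound=0 product=1
t=4: arr=1 -> substrate=0 bound=1 product=1
t=5: arr=3 -> substrate=1 bound=3 product=1
t=6: arr=0 -> substrate=0 bound=3 product=2
t=7: arr=3 -> substrate=1 bound=3 product=4
t=8: arr=2 -> substrate=2 bound=3 product=5
t=9: arr=3 -> substrate=3 bound=3 product=7
t=10: arr=3 -> substrate=5 bound=3 product=8
t=11: arr=3 -> substrate=6 bound=3 product=10
t=12: arr=2 -> substrate=7 bound=3 product=11
t=13: arr=3 -> substrate=8 bound=3 product=13

Answer: 0 1 1 0 1 3 3 3 3 3 3 3 3 3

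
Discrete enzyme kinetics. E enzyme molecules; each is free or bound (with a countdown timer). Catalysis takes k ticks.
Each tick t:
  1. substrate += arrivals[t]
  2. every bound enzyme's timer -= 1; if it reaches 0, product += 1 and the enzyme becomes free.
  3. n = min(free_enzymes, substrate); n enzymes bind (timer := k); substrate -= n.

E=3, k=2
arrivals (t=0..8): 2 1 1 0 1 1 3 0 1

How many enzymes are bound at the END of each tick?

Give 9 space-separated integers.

Answer: 2 3 2 1 1 2 3 3 2

Derivation:
t=0: arr=2 -> substrate=0 bound=2 product=0
t=1: arr=1 -> substrate=0 bound=3 product=0
t=2: arr=1 -> substrate=0 bound=2 product=2
t=3: arr=0 -> substrate=0 bound=1 product=3
t=4: arr=1 -> substrate=0 bound=1 product=4
t=5: arr=1 -> substrate=0 bound=2 product=4
t=6: arr=3 -> substrate=1 bound=3 product=5
t=7: arr=0 -> substrate=0 bound=3 product=6
t=8: arr=1 -> substrate=0 bound=2 product=8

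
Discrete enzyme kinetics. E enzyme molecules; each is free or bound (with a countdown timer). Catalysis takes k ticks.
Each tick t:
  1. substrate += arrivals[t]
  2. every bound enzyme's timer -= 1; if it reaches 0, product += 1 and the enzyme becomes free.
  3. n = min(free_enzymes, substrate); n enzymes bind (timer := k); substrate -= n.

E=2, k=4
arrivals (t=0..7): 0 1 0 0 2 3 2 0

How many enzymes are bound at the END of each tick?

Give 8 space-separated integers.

t=0: arr=0 -> substrate=0 bound=0 product=0
t=1: arr=1 -> substrate=0 bound=1 product=0
t=2: arr=0 -> substrate=0 bound=1 product=0
t=3: arr=0 -> substrate=0 bound=1 product=0
t=4: arr=2 -> substrate=1 bound=2 product=0
t=5: arr=3 -> substrate=3 bound=2 product=1
t=6: arr=2 -> substrate=5 bound=2 product=1
t=7: arr=0 -> substrate=5 bound=2 product=1

Answer: 0 1 1 1 2 2 2 2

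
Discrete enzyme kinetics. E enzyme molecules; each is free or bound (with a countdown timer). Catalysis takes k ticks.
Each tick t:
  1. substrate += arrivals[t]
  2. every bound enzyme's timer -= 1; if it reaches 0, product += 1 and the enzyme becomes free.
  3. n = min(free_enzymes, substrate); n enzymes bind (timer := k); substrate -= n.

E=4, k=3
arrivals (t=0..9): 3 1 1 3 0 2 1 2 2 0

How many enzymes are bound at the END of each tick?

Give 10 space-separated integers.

Answer: 3 4 4 4 4 4 4 4 4 4

Derivation:
t=0: arr=3 -> substrate=0 bound=3 product=0
t=1: arr=1 -> substrate=0 bound=4 product=0
t=2: arr=1 -> substrate=1 bound=4 product=0
t=3: arr=3 -> substrate=1 bound=4 product=3
t=4: arr=0 -> substrate=0 bound=4 product=4
t=5: arr=2 -> substrate=2 bound=4 product=4
t=6: arr=1 -> substrate=0 bound=4 product=7
t=7: arr=2 -> substrate=1 bound=4 product=8
t=8: arr=2 -> substrate=3 bound=4 product=8
t=9: arr=0 -> substrate=0 bound=4 product=11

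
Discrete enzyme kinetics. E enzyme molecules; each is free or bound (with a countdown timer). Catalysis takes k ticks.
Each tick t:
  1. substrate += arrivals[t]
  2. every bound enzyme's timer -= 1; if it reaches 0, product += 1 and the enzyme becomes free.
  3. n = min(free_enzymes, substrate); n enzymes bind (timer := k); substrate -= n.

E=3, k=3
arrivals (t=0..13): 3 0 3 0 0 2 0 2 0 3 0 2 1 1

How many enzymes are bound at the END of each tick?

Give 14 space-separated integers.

Answer: 3 3 3 3 3 3 2 3 3 3 3 3 3 3

Derivation:
t=0: arr=3 -> substrate=0 bound=3 product=0
t=1: arr=0 -> substrate=0 bound=3 product=0
t=2: arr=3 -> substrate=3 bound=3 product=0
t=3: arr=0 -> substrate=0 bound=3 product=3
t=4: arr=0 -> substrate=0 bound=3 product=3
t=5: arr=2 -> substrate=2 bound=3 product=3
t=6: arr=0 -> substrate=0 bound=2 product=6
t=7: arr=2 -> substrate=1 bound=3 product=6
t=8: arr=0 -> substrate=1 bound=3 product=6
t=9: arr=3 -> substrate=2 bound=3 product=8
t=10: arr=0 -> substrate=1 bound=3 product=9
t=11: arr=2 -> substrate=3 bound=3 product=9
t=12: arr=1 -> substrate=2 bound=3 product=11
t=13: arr=1 -> substrate=2 bound=3 product=12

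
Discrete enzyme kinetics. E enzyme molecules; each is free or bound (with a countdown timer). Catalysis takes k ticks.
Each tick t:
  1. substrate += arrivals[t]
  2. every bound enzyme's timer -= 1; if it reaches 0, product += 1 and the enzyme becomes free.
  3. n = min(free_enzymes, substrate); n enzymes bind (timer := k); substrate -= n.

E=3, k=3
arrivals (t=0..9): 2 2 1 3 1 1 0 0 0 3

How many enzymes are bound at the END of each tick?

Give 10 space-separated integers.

Answer: 2 3 3 3 3 3 3 3 3 3

Derivation:
t=0: arr=2 -> substrate=0 bound=2 product=0
t=1: arr=2 -> substrate=1 bound=3 product=0
t=2: arr=1 -> substrate=2 bound=3 product=0
t=3: arr=3 -> substrate=3 bound=3 product=2
t=4: arr=1 -> substrate=3 bound=3 product=3
t=5: arr=1 -> substrate=4 bound=3 product=3
t=6: arr=0 -> substrate=2 bound=3 product=5
t=7: arr=0 -> substrate=1 bound=3 product=6
t=8: arr=0 -> substrate=1 bound=3 product=6
t=9: arr=3 -> substrate=2 bound=3 product=8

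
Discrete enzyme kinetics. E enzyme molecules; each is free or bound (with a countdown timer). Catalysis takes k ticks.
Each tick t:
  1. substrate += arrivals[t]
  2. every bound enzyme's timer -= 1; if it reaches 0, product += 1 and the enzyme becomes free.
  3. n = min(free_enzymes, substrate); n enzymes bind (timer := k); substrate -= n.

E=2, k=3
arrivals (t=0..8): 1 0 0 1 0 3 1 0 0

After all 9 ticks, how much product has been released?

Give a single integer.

t=0: arr=1 -> substrate=0 bound=1 product=0
t=1: arr=0 -> substrate=0 bound=1 product=0
t=2: arr=0 -> substrate=0 bound=1 product=0
t=3: arr=1 -> substrate=0 bound=1 product=1
t=4: arr=0 -> substrate=0 bound=1 product=1
t=5: arr=3 -> substrate=2 bound=2 product=1
t=6: arr=1 -> substrate=2 bound=2 product=2
t=7: arr=0 -> substrate=2 bound=2 product=2
t=8: arr=0 -> substrate=1 bound=2 product=3

Answer: 3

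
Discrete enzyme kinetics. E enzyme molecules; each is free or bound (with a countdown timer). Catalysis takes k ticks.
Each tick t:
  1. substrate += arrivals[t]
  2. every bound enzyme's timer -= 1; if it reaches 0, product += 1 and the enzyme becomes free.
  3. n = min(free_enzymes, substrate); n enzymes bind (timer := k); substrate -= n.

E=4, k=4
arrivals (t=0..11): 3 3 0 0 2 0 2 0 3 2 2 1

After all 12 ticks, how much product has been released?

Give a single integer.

t=0: arr=3 -> substrate=0 bound=3 product=0
t=1: arr=3 -> substrate=2 bound=4 product=0
t=2: arr=0 -> substrate=2 bound=4 product=0
t=3: arr=0 -> substrate=2 bound=4 product=0
t=4: arr=2 -> substrate=1 bound=4 product=3
t=5: arr=0 -> substrate=0 bound=4 product=4
t=6: arr=2 -> substrate=2 bound=4 product=4
t=7: arr=0 -> substrate=2 bound=4 product=4
t=8: arr=3 -> substrate=2 bound=4 product=7
t=9: arr=2 -> substrate=3 bound=4 product=8
t=10: arr=2 -> substrate=5 bound=4 product=8
t=11: arr=1 -> substrate=6 bound=4 product=8

Answer: 8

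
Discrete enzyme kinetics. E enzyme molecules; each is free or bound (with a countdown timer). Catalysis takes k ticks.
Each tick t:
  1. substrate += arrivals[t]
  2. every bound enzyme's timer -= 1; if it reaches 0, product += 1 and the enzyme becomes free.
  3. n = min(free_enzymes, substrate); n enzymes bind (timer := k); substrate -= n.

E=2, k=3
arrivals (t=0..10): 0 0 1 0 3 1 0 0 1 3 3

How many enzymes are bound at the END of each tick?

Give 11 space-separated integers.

Answer: 0 0 1 1 2 2 2 2 2 2 2

Derivation:
t=0: arr=0 -> substrate=0 bound=0 product=0
t=1: arr=0 -> substrate=0 bound=0 product=0
t=2: arr=1 -> substrate=0 bound=1 product=0
t=3: arr=0 -> substrate=0 bound=1 product=0
t=4: arr=3 -> substrate=2 bound=2 product=0
t=5: arr=1 -> substrate=2 bound=2 product=1
t=6: arr=0 -> substrate=2 bound=2 product=1
t=7: arr=0 -> substrate=1 bound=2 product=2
t=8: arr=1 -> substrate=1 bound=2 product=3
t=9: arr=3 -> substrate=4 bound=2 product=3
t=10: arr=3 -> substrate=6 bound=2 product=4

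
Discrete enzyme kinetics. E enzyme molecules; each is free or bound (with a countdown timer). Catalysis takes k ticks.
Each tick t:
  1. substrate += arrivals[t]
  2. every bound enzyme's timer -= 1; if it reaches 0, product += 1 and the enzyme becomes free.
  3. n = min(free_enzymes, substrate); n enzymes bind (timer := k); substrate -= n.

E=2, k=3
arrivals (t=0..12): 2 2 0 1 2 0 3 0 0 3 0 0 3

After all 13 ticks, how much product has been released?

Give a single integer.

Answer: 8

Derivation:
t=0: arr=2 -> substrate=0 bound=2 product=0
t=1: arr=2 -> substrate=2 bound=2 product=0
t=2: arr=0 -> substrate=2 bound=2 product=0
t=3: arr=1 -> substrate=1 bound=2 product=2
t=4: arr=2 -> substrate=3 bound=2 product=2
t=5: arr=0 -> substrate=3 bound=2 product=2
t=6: arr=3 -> substrate=4 bound=2 product=4
t=7: arr=0 -> substrate=4 bound=2 product=4
t=8: arr=0 -> substrate=4 bound=2 product=4
t=9: arr=3 -> substrate=5 bound=2 product=6
t=10: arr=0 -> substrate=5 bound=2 product=6
t=11: arr=0 -> substrate=5 bound=2 product=6
t=12: arr=3 -> substrate=6 bound=2 product=8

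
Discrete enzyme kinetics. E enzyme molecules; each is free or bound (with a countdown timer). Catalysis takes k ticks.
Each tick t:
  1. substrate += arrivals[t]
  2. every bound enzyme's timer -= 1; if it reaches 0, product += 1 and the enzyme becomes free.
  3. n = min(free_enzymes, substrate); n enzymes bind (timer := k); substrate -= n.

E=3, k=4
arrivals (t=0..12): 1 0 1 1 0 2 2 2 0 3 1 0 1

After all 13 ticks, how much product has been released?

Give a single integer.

Answer: 6

Derivation:
t=0: arr=1 -> substrate=0 bound=1 product=0
t=1: arr=0 -> substrate=0 bound=1 product=0
t=2: arr=1 -> substrate=0 bound=2 product=0
t=3: arr=1 -> substrate=0 bound=3 product=0
t=4: arr=0 -> substrate=0 bound=2 product=1
t=5: arr=2 -> substrate=1 bound=3 product=1
t=6: arr=2 -> substrate=2 bound=3 product=2
t=7: arr=2 -> substrate=3 bound=3 product=3
t=8: arr=0 -> substrate=3 bound=3 product=3
t=9: arr=3 -> substrate=5 bound=3 product=4
t=10: arr=1 -> substrate=5 bound=3 product=5
t=11: arr=0 -> substrate=4 bound=3 product=6
t=12: arr=1 -> substrate=5 bound=3 product=6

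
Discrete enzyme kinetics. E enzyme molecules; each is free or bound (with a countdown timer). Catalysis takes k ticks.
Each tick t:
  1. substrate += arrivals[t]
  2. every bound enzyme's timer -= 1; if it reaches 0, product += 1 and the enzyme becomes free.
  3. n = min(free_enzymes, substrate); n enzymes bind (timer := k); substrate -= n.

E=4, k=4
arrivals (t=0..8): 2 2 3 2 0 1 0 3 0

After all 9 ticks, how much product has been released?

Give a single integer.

Answer: 6

Derivation:
t=0: arr=2 -> substrate=0 bound=2 product=0
t=1: arr=2 -> substrate=0 bound=4 product=0
t=2: arr=3 -> substrate=3 bound=4 product=0
t=3: arr=2 -> substrate=5 bound=4 product=0
t=4: arr=0 -> substrate=3 bound=4 product=2
t=5: arr=1 -> substrate=2 bound=4 product=4
t=6: arr=0 -> substrate=2 bound=4 product=4
t=7: arr=3 -> substrate=5 bound=4 product=4
t=8: arr=0 -> substrate=3 bound=4 product=6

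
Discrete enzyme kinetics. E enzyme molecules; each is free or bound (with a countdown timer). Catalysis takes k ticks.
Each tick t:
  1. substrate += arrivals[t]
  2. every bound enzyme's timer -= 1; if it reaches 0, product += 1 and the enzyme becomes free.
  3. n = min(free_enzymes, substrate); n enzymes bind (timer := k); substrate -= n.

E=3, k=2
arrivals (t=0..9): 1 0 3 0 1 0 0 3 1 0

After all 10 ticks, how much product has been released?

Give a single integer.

t=0: arr=1 -> substrate=0 bound=1 product=0
t=1: arr=0 -> substrate=0 bound=1 product=0
t=2: arr=3 -> substrate=0 bound=3 product=1
t=3: arr=0 -> substrate=0 bound=3 product=1
t=4: arr=1 -> substrate=0 bound=1 product=4
t=5: arr=0 -> substrate=0 bound=1 product=4
t=6: arr=0 -> substrate=0 bound=0 product=5
t=7: arr=3 -> substrate=0 bound=3 product=5
t=8: arr=1 -> substrate=1 bound=3 product=5
t=9: arr=0 -> substrate=0 bound=1 product=8

Answer: 8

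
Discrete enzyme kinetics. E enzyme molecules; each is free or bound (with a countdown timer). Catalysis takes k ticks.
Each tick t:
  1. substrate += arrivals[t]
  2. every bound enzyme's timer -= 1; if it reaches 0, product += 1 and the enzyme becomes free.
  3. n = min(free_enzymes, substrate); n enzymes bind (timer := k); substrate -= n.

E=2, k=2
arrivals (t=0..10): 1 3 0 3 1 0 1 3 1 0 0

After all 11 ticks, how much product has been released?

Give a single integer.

Answer: 9

Derivation:
t=0: arr=1 -> substrate=0 bound=1 product=0
t=1: arr=3 -> substrate=2 bound=2 product=0
t=2: arr=0 -> substrate=1 bound=2 product=1
t=3: arr=3 -> substrate=3 bound=2 product=2
t=4: arr=1 -> substrate=3 bound=2 product=3
t=5: arr=0 -> substrate=2 bound=2 product=4
t=6: arr=1 -> substrate=2 bound=2 product=5
t=7: arr=3 -> substrate=4 bound=2 product=6
t=8: arr=1 -> substrate=4 bound=2 product=7
t=9: arr=0 -> substrate=3 bound=2 product=8
t=10: arr=0 -> substrate=2 bound=2 product=9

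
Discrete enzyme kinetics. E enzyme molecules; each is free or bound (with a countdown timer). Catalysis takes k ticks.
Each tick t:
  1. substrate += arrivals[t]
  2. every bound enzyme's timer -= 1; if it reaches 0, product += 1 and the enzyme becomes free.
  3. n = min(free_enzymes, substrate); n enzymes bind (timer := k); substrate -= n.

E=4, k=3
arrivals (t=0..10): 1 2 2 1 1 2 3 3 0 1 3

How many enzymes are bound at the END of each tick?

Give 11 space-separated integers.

Answer: 1 3 4 4 4 4 4 4 4 4 4

Derivation:
t=0: arr=1 -> substrate=0 bound=1 product=0
t=1: arr=2 -> substrate=0 bound=3 product=0
t=2: arr=2 -> substrate=1 bound=4 product=0
t=3: arr=1 -> substrate=1 bound=4 product=1
t=4: arr=1 -> substrate=0 bound=4 product=3
t=5: arr=2 -> substrate=1 bound=4 product=4
t=6: arr=3 -> substrate=3 bound=4 product=5
t=7: arr=3 -> substrate=4 bound=4 product=7
t=8: arr=0 -> substrate=3 bound=4 product=8
t=9: arr=1 -> substrate=3 bound=4 product=9
t=10: arr=3 -> substrate=4 bound=4 product=11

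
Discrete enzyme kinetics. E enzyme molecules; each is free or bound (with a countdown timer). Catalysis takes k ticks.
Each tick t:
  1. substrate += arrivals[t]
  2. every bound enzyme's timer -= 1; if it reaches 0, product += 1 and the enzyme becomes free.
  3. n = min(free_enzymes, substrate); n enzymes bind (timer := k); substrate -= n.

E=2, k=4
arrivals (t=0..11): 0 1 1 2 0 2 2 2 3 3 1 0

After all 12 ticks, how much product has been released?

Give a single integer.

t=0: arr=0 -> substrate=0 bound=0 product=0
t=1: arr=1 -> substrate=0 bound=1 product=0
t=2: arr=1 -> substrate=0 bound=2 product=0
t=3: arr=2 -> substrate=2 bound=2 product=0
t=4: arr=0 -> substrate=2 bound=2 product=0
t=5: arr=2 -> substrate=3 bound=2 product=1
t=6: arr=2 -> substrate=4 bound=2 product=2
t=7: arr=2 -> substrate=6 bound=2 product=2
t=8: arr=3 -> substrate=9 bound=2 product=2
t=9: arr=3 -> substrate=11 bound=2 product=3
t=10: arr=1 -> substrate=11 bound=2 product=4
t=11: arr=0 -> substrate=11 bound=2 product=4

Answer: 4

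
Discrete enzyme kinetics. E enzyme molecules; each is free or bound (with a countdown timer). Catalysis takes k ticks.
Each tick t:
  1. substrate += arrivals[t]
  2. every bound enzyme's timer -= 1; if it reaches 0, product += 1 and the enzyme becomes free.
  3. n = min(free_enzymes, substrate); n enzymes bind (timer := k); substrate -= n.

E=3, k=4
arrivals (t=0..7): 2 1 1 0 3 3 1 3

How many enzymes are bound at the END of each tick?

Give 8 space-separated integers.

t=0: arr=2 -> substrate=0 bound=2 product=0
t=1: arr=1 -> substrate=0 bound=3 product=0
t=2: arr=1 -> substrate=1 bound=3 product=0
t=3: arr=0 -> substrate=1 bound=3 product=0
t=4: arr=3 -> substrate=2 bound=3 product=2
t=5: arr=3 -> substrate=4 bound=3 product=3
t=6: arr=1 -> substrate=5 bound=3 product=3
t=7: arr=3 -> substrate=8 bound=3 product=3

Answer: 2 3 3 3 3 3 3 3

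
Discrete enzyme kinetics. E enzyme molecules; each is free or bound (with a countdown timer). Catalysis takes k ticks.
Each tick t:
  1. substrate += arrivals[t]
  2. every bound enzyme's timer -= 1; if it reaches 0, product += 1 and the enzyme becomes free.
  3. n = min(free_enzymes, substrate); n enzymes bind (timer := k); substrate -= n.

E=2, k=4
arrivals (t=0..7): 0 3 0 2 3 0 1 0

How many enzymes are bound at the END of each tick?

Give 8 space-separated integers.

Answer: 0 2 2 2 2 2 2 2

Derivation:
t=0: arr=0 -> substrate=0 bound=0 product=0
t=1: arr=3 -> substrate=1 bound=2 product=0
t=2: arr=0 -> substrate=1 bound=2 product=0
t=3: arr=2 -> substrate=3 bound=2 product=0
t=4: arr=3 -> substrate=6 bound=2 product=0
t=5: arr=0 -> substrate=4 bound=2 product=2
t=6: arr=1 -> substrate=5 bound=2 product=2
t=7: arr=0 -> substrate=5 bound=2 product=2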